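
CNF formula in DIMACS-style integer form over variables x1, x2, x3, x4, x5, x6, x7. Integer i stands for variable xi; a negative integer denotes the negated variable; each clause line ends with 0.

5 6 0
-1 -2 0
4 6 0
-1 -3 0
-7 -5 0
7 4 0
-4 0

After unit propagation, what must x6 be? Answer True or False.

True

(~x4) is a unit clause: x4 = False.
In (x6 \/ x4), x4 is now false; x6 must hold, so x6 = True.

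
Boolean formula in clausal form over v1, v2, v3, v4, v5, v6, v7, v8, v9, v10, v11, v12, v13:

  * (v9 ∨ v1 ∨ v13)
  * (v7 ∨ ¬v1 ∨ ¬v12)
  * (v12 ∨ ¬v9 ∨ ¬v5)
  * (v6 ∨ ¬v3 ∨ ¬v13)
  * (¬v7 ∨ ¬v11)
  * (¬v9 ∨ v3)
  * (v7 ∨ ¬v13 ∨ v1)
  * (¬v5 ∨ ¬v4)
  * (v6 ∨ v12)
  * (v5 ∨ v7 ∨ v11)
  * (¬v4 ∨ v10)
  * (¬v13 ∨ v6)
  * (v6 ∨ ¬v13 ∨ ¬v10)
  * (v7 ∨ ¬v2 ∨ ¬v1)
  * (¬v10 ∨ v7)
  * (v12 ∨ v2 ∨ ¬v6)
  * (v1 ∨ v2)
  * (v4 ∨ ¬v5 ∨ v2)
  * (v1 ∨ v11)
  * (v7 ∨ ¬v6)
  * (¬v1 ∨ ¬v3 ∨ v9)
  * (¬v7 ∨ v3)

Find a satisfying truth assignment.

Branch on v1: take v1 = True.
Set v2 = True and propagate.
  then v7 is forced to True.
  then v11 is forced to False.
  then v3 is forced to True.
  then v9 is forced to True.
Try v4 = True.
  then v5 is forced to False.
  then v10 is forced to True.
For the remaining variables, v6 = False, v8 = True, v12 = True, v13 = False works.
Check each clause:
  1. (v9 ∨ v13 ∨ v1) — v9 is true.
  2. (¬v1 ∨ ¬v12 ∨ v7) — v7 is true.
  3. (¬v5 ∨ v12 ∨ ¬v9) — ¬v5 is true.
  4. (¬v13 ∨ ¬v3 ∨ v6) — ¬v13 is true.
  5. (¬v11 ∨ ¬v7) — ¬v11 is true.
  6. (¬v9 ∨ v3) — v3 is true.
  7. (v7 ∨ v1 ∨ ¬v13) — v1 is true.
  8. (¬v4 ∨ ¬v5) — ¬v5 is true.
  9. (v6 ∨ v12) — v12 is true.
  10. (v7 ∨ v11 ∨ v5) — v7 is true.
  11. (v10 ∨ ¬v4) — v10 is true.
  12. (¬v13 ∨ v6) — ¬v13 is true.
  13. (v6 ∨ ¬v10 ∨ ¬v13) — ¬v13 is true.
  14. (¬v2 ∨ v7 ∨ ¬v1) — v7 is true.
  15. (v7 ∨ ¬v10) — v7 is true.
  16. (v2 ∨ v12 ∨ ¬v6) — ¬v6 is true.
  17. (v2 ∨ v1) — v1 is true.
  18. (¬v5 ∨ v2 ∨ v4) — v2 is true.
  19. (v11 ∨ v1) — v1 is true.
  20. (¬v6 ∨ v7) — ¬v6 is true.
  21. (¬v3 ∨ ¬v1 ∨ v9) — v9 is true.
  22. (v3 ∨ ¬v7) — v3 is true.

v1=True, v2=True, v3=True, v4=True, v5=False, v6=False, v7=True, v8=True, v9=True, v10=True, v11=False, v12=True, v13=False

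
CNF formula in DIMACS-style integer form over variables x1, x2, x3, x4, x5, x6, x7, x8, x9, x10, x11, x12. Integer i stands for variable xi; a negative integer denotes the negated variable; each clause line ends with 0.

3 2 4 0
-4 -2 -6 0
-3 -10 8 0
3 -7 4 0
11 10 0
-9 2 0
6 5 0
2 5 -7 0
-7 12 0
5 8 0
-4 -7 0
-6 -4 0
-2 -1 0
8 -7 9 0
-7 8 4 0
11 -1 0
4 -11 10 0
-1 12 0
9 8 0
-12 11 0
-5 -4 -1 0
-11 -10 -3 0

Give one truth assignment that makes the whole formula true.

x1=False  x2=True  x3=False  x4=True  x5=True  x6=False  x7=False  x8=True  x9=False  x10=True  x11=True  x12=False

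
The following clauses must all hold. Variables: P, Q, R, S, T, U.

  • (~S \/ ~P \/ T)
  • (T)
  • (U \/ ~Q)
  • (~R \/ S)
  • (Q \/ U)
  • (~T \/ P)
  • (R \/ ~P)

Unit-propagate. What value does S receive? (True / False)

True

(T) stands alone — T = True.
From (~T \/ P) and T = True: P = True.
From (R \/ ~P) and P = True: R = True.
(S \/ ~R) with R = True leaves only S, so S = True.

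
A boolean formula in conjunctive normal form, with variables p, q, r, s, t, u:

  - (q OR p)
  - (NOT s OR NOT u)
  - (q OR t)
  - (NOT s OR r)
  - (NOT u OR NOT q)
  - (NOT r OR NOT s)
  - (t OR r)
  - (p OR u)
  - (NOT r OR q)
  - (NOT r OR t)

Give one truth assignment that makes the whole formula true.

p = True  q = False  r = False  s = False  t = True  u = False

Check each clause:
  1. (q OR p) — p is true.
  2. (NOT s OR NOT u) — NOT u is true.
  3. (t OR q) — t is true.
  4. (NOT s OR r) — NOT s is true.
  5. (NOT u OR NOT q) — NOT u is true.
  6. (NOT s OR NOT r) — NOT s is true.
  7. (r OR t) — t is true.
  8. (u OR p) — p is true.
  9. (NOT r OR q) — NOT r is true.
  10. (t OR NOT r) — NOT r is true.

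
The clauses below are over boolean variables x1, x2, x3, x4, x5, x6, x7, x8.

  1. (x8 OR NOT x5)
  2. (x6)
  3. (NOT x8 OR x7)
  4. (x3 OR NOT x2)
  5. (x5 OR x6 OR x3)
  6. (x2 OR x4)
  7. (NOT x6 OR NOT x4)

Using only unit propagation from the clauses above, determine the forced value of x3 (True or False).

True

(x6) stands alone — x6 = True.
(NOT x4 OR NOT x6): since x6 = True, the clause reduces to (NOT x4). x4 = False.
(x4 OR x2) with x4 = False leaves only x2, so x2 = True.
From (NOT x2 OR x3) and x2 = True: x3 = True.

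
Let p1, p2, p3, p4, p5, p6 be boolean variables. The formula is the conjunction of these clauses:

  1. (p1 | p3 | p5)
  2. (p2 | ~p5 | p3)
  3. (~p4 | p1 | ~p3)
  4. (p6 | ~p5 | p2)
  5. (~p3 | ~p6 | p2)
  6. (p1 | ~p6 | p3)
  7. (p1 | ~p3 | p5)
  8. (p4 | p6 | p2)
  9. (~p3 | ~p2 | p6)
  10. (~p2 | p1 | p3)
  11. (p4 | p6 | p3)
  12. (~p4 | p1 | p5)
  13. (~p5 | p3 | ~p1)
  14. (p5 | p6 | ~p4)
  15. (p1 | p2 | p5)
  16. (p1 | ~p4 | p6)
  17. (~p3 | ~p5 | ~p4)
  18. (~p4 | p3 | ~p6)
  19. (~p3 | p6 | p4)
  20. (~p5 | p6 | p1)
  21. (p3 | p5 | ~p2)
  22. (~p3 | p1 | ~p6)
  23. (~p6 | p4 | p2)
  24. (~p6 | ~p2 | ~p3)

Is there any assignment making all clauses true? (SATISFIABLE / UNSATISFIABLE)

UNSATISFIABLE

p3 = True:
  p6 = True:
    propagation gives p2=True; an empty clause results — contradiction.
  p6 = False:
    propagation gives p2=False, p5=False, p1=True, p4=True; an empty clause results — contradiction.
p3 = False:
  p5 = True:
    propagation gives p2=True, p1=True; an empty clause results — contradiction.
  p5 = False:
    p4 = True:
      propagation gives p6=True; contradiction.
    p4 = False:
      propagation gives p6=True; contradiction.
Every branch closes, so no satisfying assignment exists.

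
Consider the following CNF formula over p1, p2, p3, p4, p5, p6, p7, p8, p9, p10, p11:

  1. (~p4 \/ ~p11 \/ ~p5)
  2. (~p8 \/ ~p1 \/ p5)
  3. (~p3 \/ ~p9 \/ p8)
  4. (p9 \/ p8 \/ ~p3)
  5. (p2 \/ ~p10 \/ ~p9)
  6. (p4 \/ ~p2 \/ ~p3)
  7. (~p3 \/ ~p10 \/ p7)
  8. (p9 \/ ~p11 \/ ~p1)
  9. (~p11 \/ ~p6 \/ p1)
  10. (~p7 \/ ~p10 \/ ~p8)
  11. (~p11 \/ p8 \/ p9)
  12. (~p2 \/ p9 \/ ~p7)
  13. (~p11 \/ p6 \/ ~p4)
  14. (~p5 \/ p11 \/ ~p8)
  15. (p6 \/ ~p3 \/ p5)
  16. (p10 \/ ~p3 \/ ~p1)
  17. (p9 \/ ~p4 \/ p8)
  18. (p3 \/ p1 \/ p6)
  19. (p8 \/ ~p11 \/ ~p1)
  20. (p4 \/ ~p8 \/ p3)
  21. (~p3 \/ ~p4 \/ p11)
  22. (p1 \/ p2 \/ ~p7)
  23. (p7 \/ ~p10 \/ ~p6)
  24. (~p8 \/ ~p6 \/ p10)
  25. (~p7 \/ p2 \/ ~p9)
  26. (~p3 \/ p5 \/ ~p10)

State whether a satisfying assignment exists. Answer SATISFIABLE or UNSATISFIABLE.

SATISFIABLE

Try p1 = False.
Branch on p2: take p2 = False.
  then p7 is forced to False.
The remaining clauses are satisfied by p3 = False, p4 = True, p5 = False, p6 = True, p8 = False, p9 = True, p10 = False, p11 = False.
Every clause has at least one true literal under this assignment.
So p1 = F, p2 = F, p3 = F, p4 = T, p5 = F, p6 = T, p7 = F, p8 = F, p9 = T, p10 = F, p11 = F is a satisfying assignment.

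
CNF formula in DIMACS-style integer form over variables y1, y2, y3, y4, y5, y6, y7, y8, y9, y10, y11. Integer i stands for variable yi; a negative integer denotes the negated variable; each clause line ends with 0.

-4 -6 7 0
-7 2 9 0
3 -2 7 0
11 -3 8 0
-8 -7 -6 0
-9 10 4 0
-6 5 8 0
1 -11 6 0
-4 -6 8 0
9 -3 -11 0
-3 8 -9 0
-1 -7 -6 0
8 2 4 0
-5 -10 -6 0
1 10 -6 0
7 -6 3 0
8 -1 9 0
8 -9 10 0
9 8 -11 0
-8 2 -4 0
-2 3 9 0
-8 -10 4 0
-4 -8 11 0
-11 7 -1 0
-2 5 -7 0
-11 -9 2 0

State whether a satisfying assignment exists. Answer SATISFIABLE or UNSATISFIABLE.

SATISFIABLE

Try y1 = True.
The remaining clauses are satisfied by y2 = True, y3 = True, y4 = False, y5 = True, y6 = True, y7 = False, y8 = True, y9 = False, y10 = False, y11 = False.
So y1=True, y2=True, y3=True, y4=False, y5=True, y6=True, y7=False, y8=True, y9=False, y10=False, y11=False is a satisfying assignment.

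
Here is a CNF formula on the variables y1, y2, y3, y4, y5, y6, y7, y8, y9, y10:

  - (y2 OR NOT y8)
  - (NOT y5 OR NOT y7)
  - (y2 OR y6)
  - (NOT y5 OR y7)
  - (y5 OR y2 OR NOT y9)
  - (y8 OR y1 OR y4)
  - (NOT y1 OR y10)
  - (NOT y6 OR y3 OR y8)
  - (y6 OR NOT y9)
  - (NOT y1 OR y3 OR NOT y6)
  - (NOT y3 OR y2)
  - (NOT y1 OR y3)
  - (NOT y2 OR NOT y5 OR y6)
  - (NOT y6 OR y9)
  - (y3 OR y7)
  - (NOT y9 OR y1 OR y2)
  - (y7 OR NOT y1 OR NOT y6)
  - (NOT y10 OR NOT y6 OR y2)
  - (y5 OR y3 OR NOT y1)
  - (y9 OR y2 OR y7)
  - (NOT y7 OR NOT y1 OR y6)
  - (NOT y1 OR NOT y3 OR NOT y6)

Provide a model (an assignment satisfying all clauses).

y1 = T, y2 = T, y3 = T, y4 = F, y5 = F, y6 = F, y7 = F, y8 = F, y9 = F, y10 = T

Set y1 = True and propagate.
  then y10 is forced to True.
  then y3 is forced to True.
  then y2 is forced to True.
  then y6 is forced to False.
  then y9 is forced to False.
  then y5 is forced to False.
  then y7 is forced to False.
y4, y8 are now unconstrained; take y4 = False, y8 = False.
Every clause has at least one true literal under this assignment.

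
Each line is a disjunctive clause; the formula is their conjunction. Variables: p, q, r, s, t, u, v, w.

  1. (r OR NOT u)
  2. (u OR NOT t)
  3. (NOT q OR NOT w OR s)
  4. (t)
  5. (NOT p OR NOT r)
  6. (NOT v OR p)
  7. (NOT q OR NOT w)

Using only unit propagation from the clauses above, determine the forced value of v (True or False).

False

(t) stands alone — t = True.
(u OR NOT t) with t = True leaves only u, so u = True.
(NOT u OR r): since u = True, the clause reduces to (r). r = True.
From (NOT p OR NOT r) and r = True: p = False.
(p OR NOT v) with p = False leaves only NOT v, so v = False.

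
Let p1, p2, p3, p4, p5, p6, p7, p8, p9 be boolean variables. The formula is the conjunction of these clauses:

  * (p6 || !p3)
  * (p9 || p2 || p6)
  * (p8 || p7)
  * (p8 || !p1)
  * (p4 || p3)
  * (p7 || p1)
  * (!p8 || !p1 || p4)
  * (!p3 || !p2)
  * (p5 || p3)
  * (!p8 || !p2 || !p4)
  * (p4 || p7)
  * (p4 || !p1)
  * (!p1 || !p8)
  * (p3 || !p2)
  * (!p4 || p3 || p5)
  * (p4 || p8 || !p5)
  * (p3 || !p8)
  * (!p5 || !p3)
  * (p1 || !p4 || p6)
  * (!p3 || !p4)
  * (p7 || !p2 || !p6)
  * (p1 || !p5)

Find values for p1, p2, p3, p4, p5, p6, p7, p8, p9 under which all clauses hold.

p1 = F, p2 = F, p3 = T, p4 = F, p5 = F, p6 = T, p7 = T, p8 = F, p9 = T

Check each clause:
  1. (!p3 || p6) — p6 is true.
  2. (p2 || p6 || p9) — p9 is true.
  3. (p8 || p7) — p7 is true.
  4. (p8 || !p1) — !p1 is true.
  5. (p4 || p3) — p3 is true.
  6. (p1 || p7) — p7 is true.
  7. (!p1 || p4 || !p8) — !p8 is true.
  8. (!p3 || !p2) — !p2 is true.
  9. (p5 || p3) — p3 is true.
  10. (!p2 || !p8 || !p4) — !p8 is true.
  11. (p7 || p4) — p7 is true.
  12. (!p1 || p4) — !p1 is true.
  13. (!p1 || !p8) — !p8 is true.
  14. (!p2 || p3) — p3 is true.
  15. (!p4 || p5 || p3) — p3 is true.
  16. (p8 || !p5 || p4) — !p5 is true.
  17. (p3 || !p8) — !p8 is true.
  18. (!p5 || !p3) — !p5 is true.
  19. (p1 || !p4 || p6) — !p4 is true.
  20. (!p4 || !p3) — !p4 is true.
  21. (p7 || !p6 || !p2) — !p2 is true.
  22. (!p5 || p1) — !p5 is true.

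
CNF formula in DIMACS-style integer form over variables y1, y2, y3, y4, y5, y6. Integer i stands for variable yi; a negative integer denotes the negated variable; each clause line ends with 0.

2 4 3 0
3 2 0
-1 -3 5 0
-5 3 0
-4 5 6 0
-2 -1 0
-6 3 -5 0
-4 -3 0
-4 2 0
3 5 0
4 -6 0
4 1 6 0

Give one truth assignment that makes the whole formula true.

y1=True, y2=False, y3=True, y4=False, y5=True, y6=False

Try y1 = True.
  then y2 is forced to False.
  then y3 is forced to True.
  then y5 is forced to True.
  then y4 is forced to False.
  then y6 is forced to False.
Every clause has at least one true literal under this assignment.
Check each clause:
  1. (y2 || y4 || y3) — y3 is true.
  2. (y3 || y2) — y3 is true.
  3. (y5 || !y1 || !y3) — y5 is true.
  4. (!y5 || y3) — y3 is true.
  5. (y6 || y5 || !y4) — !y4 is true.
  6. (!y2 || !y1) — !y2 is true.
  7. (!y5 || y3 || !y6) — y3 is true.
  8. (!y4 || !y3) — !y4 is true.
  9. (!y4 || y2) — !y4 is true.
  10. (y3 || y5) — y3 is true.
  11. (!y6 || y4) — !y6 is true.
  12. (y6 || y4 || y1) — y1 is true.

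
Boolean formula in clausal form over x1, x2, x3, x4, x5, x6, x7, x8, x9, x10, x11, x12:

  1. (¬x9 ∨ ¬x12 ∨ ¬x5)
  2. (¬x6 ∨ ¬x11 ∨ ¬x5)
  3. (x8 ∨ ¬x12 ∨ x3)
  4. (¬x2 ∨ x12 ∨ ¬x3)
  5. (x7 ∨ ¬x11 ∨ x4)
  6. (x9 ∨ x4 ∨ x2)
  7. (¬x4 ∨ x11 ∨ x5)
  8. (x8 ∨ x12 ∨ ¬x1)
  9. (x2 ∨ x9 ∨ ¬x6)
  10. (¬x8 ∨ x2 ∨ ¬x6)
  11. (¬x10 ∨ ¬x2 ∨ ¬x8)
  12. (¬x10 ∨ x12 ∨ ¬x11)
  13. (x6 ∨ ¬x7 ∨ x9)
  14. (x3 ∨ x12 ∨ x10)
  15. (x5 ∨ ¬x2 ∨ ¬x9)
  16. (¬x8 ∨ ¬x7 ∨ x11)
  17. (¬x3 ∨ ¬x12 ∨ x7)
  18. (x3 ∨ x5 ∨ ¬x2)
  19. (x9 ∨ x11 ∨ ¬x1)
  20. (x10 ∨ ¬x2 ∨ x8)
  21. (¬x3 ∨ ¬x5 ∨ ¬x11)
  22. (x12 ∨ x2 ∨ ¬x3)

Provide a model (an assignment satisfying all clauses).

x1=F  x2=F  x3=F  x4=T  x5=T  x6=F  x7=F  x8=F  x9=T  x10=T  x11=F  x12=F

Pure literal: x1 appears only negated; assign x1 = False.
Set x2 = False and propagate.
Branch on x3: take x3 = False.
For the remaining variables, x4 = True, x5 = True, x6 = False, x7 = False, x8 = False, x9 = True, x10 = True, x11 = False, x12 = False works.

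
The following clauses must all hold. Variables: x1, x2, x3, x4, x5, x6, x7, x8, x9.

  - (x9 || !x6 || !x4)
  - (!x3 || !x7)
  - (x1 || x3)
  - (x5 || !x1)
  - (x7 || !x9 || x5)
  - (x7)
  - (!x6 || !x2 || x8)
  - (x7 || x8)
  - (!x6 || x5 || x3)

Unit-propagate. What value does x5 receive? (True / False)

Unit clause (x7) sets x7 = True.
From (!x7 || !x3) and x7 = True: x3 = False.
(x3 || x1): since x3 = False, the clause reduces to (x1). x1 = True.
In (x5 || !x1), !x1 is now false; x5 must hold, so x5 = True.

True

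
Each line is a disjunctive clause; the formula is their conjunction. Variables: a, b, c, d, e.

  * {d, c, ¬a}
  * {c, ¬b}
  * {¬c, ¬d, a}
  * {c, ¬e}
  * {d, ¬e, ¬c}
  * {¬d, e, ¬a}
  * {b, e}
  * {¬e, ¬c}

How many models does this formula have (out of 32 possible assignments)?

2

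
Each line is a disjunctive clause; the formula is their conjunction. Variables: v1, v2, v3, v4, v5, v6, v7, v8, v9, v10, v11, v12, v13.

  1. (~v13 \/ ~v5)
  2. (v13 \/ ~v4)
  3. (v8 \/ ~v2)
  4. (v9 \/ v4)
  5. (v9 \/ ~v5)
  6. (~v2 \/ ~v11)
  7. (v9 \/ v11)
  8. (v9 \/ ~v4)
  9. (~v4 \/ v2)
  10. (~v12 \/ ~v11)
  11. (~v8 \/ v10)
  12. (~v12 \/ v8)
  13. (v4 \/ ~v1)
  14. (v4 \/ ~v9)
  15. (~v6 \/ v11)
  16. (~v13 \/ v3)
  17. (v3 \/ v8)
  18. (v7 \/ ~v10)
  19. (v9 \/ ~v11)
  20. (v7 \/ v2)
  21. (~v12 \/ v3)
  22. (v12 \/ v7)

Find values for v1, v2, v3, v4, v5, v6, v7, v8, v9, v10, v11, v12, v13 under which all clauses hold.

Pure literal: v3 appears only positively; assign v3 = True.
v5 occurs only negated in the remaining clauses — set v5 = False.
Try v1 = True.
  then v4 is forced to True.
  then v13 is forced to True.
  then v9 is forced to True.
  then v2 is forced to True.
  then v8 is forced to True.
  then v11 is forced to False.
  then v10 is forced to True.
  then v6 is forced to False.
  then v7 is forced to True.
v12 is now unconstrained; take v12 = False.
Check each clause:
  1. (~v5 \/ ~v13) — ~v5 is true.
  2. (v13 \/ ~v4) — v13 is true.
  3. (v8 \/ ~v2) — v8 is true.
  4. (v9 \/ v4) — v9 is true.
  5. (v9 \/ ~v5) — v9 is true.
  6. (~v11 \/ ~v2) — ~v11 is true.
  7. (v9 \/ v11) — v9 is true.
  8. (v9 \/ ~v4) — v9 is true.
  9. (v2 \/ ~v4) — v2 is true.
  10. (~v11 \/ ~v12) — ~v12 is true.
  11. (v10 \/ ~v8) — v10 is true.
  12. (v8 \/ ~v12) — v8 is true.
  13. (v4 \/ ~v1) — v4 is true.
  14. (v4 \/ ~v9) — v4 is true.
  15. (v11 \/ ~v6) — ~v6 is true.
  16. (~v13 \/ v3) — v3 is true.
  17. (v3 \/ v8) — v8 is true.
  18. (v7 \/ ~v10) — v7 is true.
  19. (~v11 \/ v9) — v9 is true.
  20. (v2 \/ v7) — v2 is true.
  21. (~v12 \/ v3) — v3 is true.
  22. (v12 \/ v7) — v7 is true.

v1 = True, v2 = True, v3 = True, v4 = True, v5 = False, v6 = False, v7 = True, v8 = True, v9 = True, v10 = True, v11 = False, v12 = False, v13 = True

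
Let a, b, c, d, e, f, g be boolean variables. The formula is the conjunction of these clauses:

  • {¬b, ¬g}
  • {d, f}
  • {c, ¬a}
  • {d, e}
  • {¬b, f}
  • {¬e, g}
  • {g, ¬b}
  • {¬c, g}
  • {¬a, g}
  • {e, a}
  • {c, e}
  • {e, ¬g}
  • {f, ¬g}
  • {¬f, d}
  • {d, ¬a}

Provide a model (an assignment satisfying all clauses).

a=F, b=F, c=F, d=T, e=T, f=T, g=T

Check each clause:
  1. {¬g, ¬b} — ¬b is true.
  2. {f, d} — d is true.
  3. {¬a, c} — ¬a is true.
  4. {d, e} — d is true.
  5. {f, ¬b} — f is true.
  6. {¬e, g} — g is true.
  7. {¬b, g} — ¬b is true.
  8. {¬c, g} — ¬c is true.
  9. {g, ¬a} — ¬a is true.
  10. {e, a} — e is true.
  11. {e, c} — e is true.
  12. {¬g, e} — e is true.
  13. {f, ¬g} — f is true.
  14. {d, ¬f} — d is true.
  15. {¬a, d} — d is true.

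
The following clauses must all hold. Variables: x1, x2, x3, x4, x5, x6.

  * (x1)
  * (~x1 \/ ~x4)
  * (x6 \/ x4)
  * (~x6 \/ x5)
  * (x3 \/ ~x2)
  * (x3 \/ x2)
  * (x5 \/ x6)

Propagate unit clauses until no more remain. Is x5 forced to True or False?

Unit clause (x1) sets x1 = True.
(~x1 \/ ~x4) with x1 = True leaves only ~x4, so x4 = False.
From (x6 \/ x4) and x4 = False: x6 = True.
From (~x6 \/ x5) and x6 = True: x5 = True.

True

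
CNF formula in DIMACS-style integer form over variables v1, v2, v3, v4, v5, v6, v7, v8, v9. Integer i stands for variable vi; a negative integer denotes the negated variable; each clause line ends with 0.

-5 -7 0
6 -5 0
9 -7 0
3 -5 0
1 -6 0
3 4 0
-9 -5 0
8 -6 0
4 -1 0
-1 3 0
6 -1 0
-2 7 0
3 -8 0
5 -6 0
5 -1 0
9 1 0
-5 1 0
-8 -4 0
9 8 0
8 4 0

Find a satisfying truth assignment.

v1 = False, v2 = False, v3 = False, v4 = True, v5 = False, v6 = False, v7 = True, v8 = False, v9 = True

v2 occurs only negated in the remaining clauses — set v2 = False.
Try v1 = False.
  then v6 is forced to False.
  then v5 is forced to False.
  then v9 is forced to True.
Try v3 = False.
  then v4 is forced to True.
  then v8 is forced to False.
v7 is now unconstrained; take v7 = True.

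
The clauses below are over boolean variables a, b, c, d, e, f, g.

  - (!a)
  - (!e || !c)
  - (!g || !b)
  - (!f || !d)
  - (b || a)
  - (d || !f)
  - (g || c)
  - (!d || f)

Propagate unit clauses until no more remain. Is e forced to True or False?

(!a) is a unit clause: a = False.
In (b || a), a is now false; b must hold, so b = True.
(!g || !b): since b = True, the clause reduces to (!g). g = False.
From (c || g) and g = False: c = True.
(!c || !e): since c = True, the clause reduces to (!e). e = False.

False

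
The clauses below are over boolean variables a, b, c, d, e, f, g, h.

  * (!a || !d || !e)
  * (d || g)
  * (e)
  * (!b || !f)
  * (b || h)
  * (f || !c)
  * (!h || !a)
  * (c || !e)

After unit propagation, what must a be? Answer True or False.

False

(e) stands alone — e = True.
(!e || c) with e = True leaves only c, so c = True.
From (!c || f) and c = True: f = True.
In (!b || !f), !f is now false; !b must hold, so b = False.
From (h || b) and b = False: h = True.
From (!a || !h) and h = True: a = False.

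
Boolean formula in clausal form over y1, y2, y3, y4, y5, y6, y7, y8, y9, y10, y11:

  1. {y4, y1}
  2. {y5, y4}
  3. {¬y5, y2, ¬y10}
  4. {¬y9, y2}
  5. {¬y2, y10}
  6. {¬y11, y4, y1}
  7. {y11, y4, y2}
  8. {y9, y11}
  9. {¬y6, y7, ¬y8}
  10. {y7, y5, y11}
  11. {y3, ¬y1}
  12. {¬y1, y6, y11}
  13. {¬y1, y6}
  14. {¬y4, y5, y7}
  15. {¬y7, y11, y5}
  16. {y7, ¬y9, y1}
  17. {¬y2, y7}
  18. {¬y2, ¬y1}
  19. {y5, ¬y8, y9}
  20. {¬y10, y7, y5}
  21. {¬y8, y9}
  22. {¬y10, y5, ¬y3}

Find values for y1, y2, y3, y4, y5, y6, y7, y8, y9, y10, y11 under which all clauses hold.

y8 occurs only negated in the remaining clauses — set y8 = False.
Set y1 = False and propagate.
  then y4 is forced to True.
For the remaining variables, y2 = False, y3 = False, y5 = True, y6 = True, y7 = False, y9 = False, y10 = False, y11 = True works.
Every clause has at least one true literal under this assignment.

y1 = 0, y2 = 0, y3 = 0, y4 = 1, y5 = 1, y6 = 1, y7 = 0, y8 = 0, y9 = 0, y10 = 0, y11 = 1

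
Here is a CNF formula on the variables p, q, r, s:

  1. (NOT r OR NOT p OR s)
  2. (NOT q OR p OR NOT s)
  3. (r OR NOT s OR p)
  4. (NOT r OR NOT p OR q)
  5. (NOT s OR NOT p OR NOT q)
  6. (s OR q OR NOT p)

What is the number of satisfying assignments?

7

Satisfying assignments:
  p=F q=F r=F s=F
  p=F q=F r=T s=F
  p=F q=F r=T s=T
  p=F q=T r=F s=F
  p=F q=T r=T s=F
  p=T q=F r=F s=T
  p=T q=T r=F s=F
Count: 7.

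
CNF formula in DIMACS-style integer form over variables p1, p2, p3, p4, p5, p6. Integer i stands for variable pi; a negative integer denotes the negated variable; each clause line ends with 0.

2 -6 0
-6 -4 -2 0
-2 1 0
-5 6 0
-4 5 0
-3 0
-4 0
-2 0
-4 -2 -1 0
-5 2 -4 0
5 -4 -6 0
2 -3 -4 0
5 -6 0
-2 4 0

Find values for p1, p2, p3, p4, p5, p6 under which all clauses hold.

Unit propagation: (!p3) forces p3 = False.
The clause (!p4) is unit: p4 must be False.
(!p2) is a unit clause, so p2 = False.
Unit propagation: (!p6) forces p6 = False.
Unit propagation: (!p5) forces p5 = False.
p1 is now unconstrained; take p1 = True.
Every clause has at least one true literal under this assignment.

p1=1, p2=0, p3=0, p4=0, p5=0, p6=0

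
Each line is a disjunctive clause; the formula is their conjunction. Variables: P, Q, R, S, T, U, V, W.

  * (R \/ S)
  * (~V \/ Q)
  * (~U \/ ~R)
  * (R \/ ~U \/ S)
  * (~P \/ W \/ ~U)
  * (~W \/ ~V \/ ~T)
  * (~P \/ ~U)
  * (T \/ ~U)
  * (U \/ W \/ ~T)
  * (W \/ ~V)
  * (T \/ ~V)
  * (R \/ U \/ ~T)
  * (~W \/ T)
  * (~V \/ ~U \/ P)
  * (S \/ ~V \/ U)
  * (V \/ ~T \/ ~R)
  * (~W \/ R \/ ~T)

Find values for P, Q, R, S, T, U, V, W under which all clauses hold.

P = T, Q = F, R = F, S = T, T = F, U = F, V = F, W = F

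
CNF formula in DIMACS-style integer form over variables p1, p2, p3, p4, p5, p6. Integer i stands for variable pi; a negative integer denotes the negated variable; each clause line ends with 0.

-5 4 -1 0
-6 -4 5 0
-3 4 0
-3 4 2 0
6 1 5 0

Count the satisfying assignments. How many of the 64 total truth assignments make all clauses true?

Case analysis on p4 and p5:
  p4=1, p5=1: p1, p2, p3, p6 free → 2^4 = 16.
  p4=1, p5=0: remaining (p1,p2,p3,p6) ∈ {(1,0,0,0); (1,0,1,0); (1,1,0,0); (1,1,1,0)} — 4.
  p4=0, p5=1: remaining (p1,p2,p3,p6) ∈ {(0,0,0,0); (0,0,0,1); (0,1,0,0); (0,1,0,1)} — 4.
  p4=0, p5=0: p2 free; 3 ways for (p1,p3,p6) × 2^1 = 6.
Total: 16 + 4 + 4 + 6 = 30.

30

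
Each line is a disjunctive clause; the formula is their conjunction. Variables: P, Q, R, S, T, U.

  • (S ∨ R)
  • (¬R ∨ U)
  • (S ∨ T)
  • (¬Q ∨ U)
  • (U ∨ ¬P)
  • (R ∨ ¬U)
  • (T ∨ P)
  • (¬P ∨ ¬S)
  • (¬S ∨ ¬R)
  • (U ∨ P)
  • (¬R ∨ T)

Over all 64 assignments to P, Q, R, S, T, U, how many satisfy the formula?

4

Satisfying assignments:
  P=0 Q=0 R=1 S=0 T=1 U=1
  P=0 Q=1 R=1 S=0 T=1 U=1
  P=1 Q=0 R=1 S=0 T=1 U=1
  P=1 Q=1 R=1 S=0 T=1 U=1
Count: 4.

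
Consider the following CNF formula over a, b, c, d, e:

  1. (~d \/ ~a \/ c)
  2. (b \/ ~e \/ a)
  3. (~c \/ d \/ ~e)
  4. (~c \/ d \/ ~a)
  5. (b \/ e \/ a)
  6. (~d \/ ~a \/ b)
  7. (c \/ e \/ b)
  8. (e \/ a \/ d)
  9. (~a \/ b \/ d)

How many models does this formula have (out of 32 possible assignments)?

Split on a, then d.
  a=1, d=1: remaining (b,c,e) ∈ {(1,1,0); (1,1,1)} — 2.
  a=1, d=0: remaining (b,c,e) ∈ {(1,0,0); (1,0,1)} — 2.
  a=0, d=1: remaining (b,c,e) ∈ {(1,0,0); (1,0,1); (1,1,0); (1,1,1)} — 4.
  a=0, d=0: remaining (b,c,e) ∈ {(1,0,1)} — 1.
Total: 2 + 2 + 4 + 1 = 9.

9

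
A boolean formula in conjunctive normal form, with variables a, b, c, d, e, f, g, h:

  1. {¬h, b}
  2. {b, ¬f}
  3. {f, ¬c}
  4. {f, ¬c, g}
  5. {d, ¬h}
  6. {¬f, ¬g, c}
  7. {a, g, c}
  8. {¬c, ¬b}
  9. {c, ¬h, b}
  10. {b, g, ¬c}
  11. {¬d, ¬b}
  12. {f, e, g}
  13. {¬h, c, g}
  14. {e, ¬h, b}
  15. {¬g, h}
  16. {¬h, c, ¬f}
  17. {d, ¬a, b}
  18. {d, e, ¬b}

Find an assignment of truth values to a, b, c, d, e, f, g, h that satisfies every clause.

Pure literal: e appears only positively; assign e = True.
Branch on a: take a = True.
Set b = True and propagate.
  then c is forced to False.
  then d is forced to False.
  then h is forced to False.
  then g is forced to False.
f is now unconstrained; take f = True.

a=T, b=T, c=F, d=F, e=T, f=T, g=F, h=F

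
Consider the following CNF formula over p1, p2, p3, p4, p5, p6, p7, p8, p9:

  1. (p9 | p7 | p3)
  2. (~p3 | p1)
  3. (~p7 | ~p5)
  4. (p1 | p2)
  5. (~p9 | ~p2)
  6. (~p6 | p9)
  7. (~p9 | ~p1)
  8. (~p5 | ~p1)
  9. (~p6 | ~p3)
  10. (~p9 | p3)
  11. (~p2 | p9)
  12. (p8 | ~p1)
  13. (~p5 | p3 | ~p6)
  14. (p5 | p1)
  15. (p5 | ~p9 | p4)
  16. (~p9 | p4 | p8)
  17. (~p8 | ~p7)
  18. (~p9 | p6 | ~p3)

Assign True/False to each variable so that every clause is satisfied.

p1=True  p2=False  p3=True  p4=False  p5=False  p6=False  p7=False  p8=True  p9=False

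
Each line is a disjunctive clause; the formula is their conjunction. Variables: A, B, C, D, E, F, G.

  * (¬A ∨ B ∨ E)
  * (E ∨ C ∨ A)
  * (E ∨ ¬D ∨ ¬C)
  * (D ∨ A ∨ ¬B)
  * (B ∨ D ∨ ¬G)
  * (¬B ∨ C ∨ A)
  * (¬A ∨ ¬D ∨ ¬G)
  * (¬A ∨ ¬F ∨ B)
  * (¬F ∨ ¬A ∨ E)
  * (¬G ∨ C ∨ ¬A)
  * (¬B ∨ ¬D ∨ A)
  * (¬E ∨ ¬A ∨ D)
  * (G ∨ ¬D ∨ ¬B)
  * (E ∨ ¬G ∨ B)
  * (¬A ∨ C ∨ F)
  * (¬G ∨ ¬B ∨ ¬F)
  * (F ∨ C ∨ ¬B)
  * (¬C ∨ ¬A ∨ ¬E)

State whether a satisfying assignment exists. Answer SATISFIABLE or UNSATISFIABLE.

SATISFIABLE

Try A = False.
Set B = False and propagate.
The remaining clauses are satisfied by C = False, D = False, E = True, F = True, G = False.
So A = F  B = F  C = F  D = F  E = T  F = T  G = F is a satisfying assignment.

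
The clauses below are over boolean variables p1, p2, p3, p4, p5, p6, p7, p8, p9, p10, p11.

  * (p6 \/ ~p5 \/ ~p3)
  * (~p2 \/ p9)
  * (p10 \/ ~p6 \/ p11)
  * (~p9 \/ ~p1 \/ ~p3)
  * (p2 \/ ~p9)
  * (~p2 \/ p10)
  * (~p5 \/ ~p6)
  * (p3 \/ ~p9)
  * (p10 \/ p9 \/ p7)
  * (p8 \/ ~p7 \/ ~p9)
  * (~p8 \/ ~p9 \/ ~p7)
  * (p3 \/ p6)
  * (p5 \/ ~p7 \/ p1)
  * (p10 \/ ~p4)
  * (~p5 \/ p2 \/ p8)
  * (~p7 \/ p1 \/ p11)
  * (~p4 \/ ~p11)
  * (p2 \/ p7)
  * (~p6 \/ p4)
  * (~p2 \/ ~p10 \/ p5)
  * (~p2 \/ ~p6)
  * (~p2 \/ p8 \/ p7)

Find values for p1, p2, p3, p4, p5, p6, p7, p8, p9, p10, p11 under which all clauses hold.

p1 = True  p2 = False  p3 = True  p4 = False  p5 = False  p6 = False  p7 = True  p8 = False  p9 = False  p10 = True  p11 = False

Try p1 = True.
Set p2 = False and propagate.
  then p9 is forced to False.
  then p7 is forced to True.
The remaining clauses are satisfied by p3 = True, p4 = False, p5 = False, p6 = False, p8 = False, p10 = True, p11 = False.
Every clause has at least one true literal under this assignment.
Check each clause:
  1. (~p3 \/ ~p5 \/ p6) — ~p5 is true.
  2. (~p2 \/ p9) — ~p2 is true.
  3. (~p6 \/ p11 \/ p10) — p10 is true.
  4. (~p9 \/ ~p3 \/ ~p1) — ~p9 is true.
  5. (p2 \/ ~p9) — ~p9 is true.
  6. (p10 \/ ~p2) — p10 is true.
  7. (~p6 \/ ~p5) — ~p6 is true.
  8. (~p9 \/ p3) — p3 is true.
  9. (p9 \/ p7 \/ p10) — p10 is true.
  10. (~p7 \/ ~p9 \/ p8) — ~p9 is true.
  11. (~p8 \/ ~p9 \/ ~p7) — ~p8 is true.
  12. (p3 \/ p6) — p3 is true.
  13. (p1 \/ ~p7 \/ p5) — p1 is true.
  14. (~p4 \/ p10) — p10 is true.
  15. (~p5 \/ p2 \/ p8) — ~p5 is true.
  16. (p11 \/ ~p7 \/ p1) — p1 is true.
  17. (~p11 \/ ~p4) — ~p4 is true.
  18. (p7 \/ p2) — p7 is true.
  19. (~p6 \/ p4) — ~p6 is true.
  20. (~p2 \/ ~p10 \/ p5) — ~p2 is true.
  21. (~p6 \/ ~p2) — ~p6 is true.
  22. (p7 \/ p8 \/ ~p2) — ~p2 is true.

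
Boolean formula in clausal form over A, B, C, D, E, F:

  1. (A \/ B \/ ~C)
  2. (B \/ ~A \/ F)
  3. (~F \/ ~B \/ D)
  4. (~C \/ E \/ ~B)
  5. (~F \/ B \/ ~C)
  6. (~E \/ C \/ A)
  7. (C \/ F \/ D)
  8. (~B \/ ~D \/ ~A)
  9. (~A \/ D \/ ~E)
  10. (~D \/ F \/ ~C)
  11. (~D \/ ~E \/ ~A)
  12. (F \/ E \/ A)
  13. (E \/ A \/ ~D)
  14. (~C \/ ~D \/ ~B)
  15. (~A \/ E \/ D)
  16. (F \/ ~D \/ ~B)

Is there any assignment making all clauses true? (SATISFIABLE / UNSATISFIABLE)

SATISFIABLE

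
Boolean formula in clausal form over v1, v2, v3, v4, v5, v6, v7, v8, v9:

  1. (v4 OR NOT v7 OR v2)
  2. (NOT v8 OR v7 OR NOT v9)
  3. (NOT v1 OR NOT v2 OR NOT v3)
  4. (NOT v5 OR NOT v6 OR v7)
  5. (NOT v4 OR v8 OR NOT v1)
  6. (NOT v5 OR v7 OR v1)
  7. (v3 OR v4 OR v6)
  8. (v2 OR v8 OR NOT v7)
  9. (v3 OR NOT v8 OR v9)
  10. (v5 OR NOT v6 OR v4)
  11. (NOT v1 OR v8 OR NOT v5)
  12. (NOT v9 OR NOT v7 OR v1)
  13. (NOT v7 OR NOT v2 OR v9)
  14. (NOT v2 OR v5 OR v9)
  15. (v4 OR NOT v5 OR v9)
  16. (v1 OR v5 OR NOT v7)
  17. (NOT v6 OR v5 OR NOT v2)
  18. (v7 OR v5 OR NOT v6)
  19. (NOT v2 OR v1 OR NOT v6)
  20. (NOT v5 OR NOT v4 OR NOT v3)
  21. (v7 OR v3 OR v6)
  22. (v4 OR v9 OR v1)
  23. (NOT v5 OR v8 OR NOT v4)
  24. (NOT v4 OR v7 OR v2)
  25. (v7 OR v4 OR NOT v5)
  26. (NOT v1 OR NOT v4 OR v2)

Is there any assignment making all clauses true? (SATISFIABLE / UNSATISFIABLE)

SATISFIABLE

Try v1 = False.
Set v2 = True and propagate.
  then v6 is forced to False.
Set v3 = True and propagate.
The remaining clauses are satisfied by v4 = True, v5 = False, v7 = False, v8 = False, v9 = True.
Every clause has at least one true literal under this assignment.
So v1=False, v2=True, v3=True, v4=True, v5=False, v6=False, v7=False, v8=False, v9=True is a satisfying assignment.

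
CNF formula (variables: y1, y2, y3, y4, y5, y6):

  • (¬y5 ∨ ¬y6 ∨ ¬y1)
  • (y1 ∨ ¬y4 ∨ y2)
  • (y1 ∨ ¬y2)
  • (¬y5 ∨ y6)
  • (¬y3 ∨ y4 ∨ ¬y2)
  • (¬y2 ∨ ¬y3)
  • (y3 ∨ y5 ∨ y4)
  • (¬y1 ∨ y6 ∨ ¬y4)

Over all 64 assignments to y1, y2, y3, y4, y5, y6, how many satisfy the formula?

Split on y1, then y2.
  y1=1, y2=1: remaining (y3,y4,y5,y6) ∈ {(0,1,0,1)} — 1.
  y1=1, y2=0: remaining (y3,y4,y5,y6) ∈ {(0,1,0,1); (1,0,0,0); (1,0,0,1); (1,1,0,1)} — 4.
  y1=0, y2=1: a clause becomes empty — 0.
  y1=0, y2=0: remaining (y3,y4,y5,y6) ∈ {(0,0,1,1); (1,0,0,0); (1,0,0,1); (1,0,1,1)} — 4.
Total: 1 + 4 + 0 + 4 = 9.

9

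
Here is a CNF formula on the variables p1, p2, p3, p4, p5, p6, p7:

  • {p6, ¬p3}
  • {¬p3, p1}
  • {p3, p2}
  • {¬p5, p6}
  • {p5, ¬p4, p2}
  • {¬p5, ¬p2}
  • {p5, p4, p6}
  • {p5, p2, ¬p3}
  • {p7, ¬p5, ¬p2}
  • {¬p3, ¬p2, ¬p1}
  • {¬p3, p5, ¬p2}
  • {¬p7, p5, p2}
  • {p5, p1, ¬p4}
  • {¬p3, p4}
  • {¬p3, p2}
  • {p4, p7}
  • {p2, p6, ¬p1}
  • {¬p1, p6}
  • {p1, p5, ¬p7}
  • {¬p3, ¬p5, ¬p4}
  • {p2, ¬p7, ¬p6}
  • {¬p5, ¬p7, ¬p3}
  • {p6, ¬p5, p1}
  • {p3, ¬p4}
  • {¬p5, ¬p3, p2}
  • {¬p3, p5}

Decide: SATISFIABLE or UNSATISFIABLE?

SATISFIABLE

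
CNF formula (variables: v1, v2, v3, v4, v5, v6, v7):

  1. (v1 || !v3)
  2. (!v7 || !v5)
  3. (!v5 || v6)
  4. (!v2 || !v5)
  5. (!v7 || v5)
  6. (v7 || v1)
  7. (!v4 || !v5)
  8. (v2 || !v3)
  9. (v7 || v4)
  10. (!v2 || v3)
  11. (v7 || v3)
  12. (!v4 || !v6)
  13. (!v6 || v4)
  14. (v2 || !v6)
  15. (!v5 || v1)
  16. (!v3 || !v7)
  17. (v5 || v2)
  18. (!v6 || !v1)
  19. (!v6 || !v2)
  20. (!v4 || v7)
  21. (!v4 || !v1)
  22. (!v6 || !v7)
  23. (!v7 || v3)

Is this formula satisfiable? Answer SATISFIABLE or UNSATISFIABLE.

v7 = True:
  propagation gives v5=False; an empty clause results — contradiction.
v7 = False:
  propagation gives v1=True, v4=True; an empty clause results — contradiction.
Every branch closes, so no satisfying assignment exists.

UNSATISFIABLE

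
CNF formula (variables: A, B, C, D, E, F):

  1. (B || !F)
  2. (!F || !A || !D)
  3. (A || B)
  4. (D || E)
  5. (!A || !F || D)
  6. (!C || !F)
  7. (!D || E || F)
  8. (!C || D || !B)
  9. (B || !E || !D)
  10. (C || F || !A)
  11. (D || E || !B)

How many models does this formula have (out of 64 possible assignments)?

8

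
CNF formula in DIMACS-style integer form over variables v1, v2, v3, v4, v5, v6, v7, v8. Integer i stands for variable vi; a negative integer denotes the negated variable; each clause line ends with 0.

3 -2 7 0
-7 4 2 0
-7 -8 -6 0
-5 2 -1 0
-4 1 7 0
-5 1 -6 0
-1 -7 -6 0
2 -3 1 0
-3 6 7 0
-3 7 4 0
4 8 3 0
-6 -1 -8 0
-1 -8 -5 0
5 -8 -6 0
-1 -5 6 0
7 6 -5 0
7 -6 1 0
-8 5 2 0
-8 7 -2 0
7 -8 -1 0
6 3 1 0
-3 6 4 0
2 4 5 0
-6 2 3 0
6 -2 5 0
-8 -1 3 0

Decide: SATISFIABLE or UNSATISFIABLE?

SATISFIABLE

Branch on v1: take v1 = False.
Branch on v2: take v2 = True.
Branch on v3: take v3 = True.
For the remaining variables, v4 = True, v5 = True, v6 = False, v7 = True, v8 = False works.
So v1=False, v2=True, v3=True, v4=True, v5=True, v6=False, v7=True, v8=False is a satisfying assignment.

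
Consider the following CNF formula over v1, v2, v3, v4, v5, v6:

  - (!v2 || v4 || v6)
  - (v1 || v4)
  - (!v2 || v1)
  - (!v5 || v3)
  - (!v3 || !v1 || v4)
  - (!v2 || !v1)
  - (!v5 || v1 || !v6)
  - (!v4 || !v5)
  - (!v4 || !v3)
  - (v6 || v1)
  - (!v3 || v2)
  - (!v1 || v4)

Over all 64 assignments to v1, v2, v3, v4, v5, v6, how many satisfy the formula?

3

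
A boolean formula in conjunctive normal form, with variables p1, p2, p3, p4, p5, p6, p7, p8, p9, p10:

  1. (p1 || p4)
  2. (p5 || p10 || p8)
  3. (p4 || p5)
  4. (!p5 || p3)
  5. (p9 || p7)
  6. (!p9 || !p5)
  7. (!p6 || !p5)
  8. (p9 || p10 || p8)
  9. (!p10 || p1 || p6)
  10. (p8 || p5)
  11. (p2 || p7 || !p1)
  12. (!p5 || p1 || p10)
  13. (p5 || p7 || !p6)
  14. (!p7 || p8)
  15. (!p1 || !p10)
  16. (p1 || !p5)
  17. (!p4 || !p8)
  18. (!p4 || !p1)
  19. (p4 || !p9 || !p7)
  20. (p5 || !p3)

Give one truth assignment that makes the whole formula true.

p1=T, p2=F, p3=T, p4=F, p5=T, p6=F, p7=T, p8=T, p9=F, p10=F

Check each clause:
  1. (p1 || p4) — p1 is true.
  2. (p8 || p10 || p5) — p8 is true.
  3. (p5 || p4) — p5 is true.
  4. (p3 || !p5) — p3 is true.
  5. (p7 || p9) — p7 is true.
  6. (!p9 || !p5) — !p9 is true.
  7. (!p5 || !p6) — !p6 is true.
  8. (p8 || p10 || p9) — p8 is true.
  9. (!p10 || p6 || p1) — p1 is true.
  10. (p5 || p8) — p8 is true.
  11. (p2 || !p1 || p7) — p7 is true.
  12. (!p5 || p1 || p10) — p1 is true.
  13. (!p6 || p5 || p7) — !p6 is true.
  14. (p8 || !p7) — p8 is true.
  15. (!p10 || !p1) — !p10 is true.
  16. (!p5 || p1) — p1 is true.
  17. (!p4 || !p8) — !p4 is true.
  18. (!p1 || !p4) — !p4 is true.
  19. (!p7 || !p9 || p4) — !p9 is true.
  20. (p5 || !p3) — p5 is true.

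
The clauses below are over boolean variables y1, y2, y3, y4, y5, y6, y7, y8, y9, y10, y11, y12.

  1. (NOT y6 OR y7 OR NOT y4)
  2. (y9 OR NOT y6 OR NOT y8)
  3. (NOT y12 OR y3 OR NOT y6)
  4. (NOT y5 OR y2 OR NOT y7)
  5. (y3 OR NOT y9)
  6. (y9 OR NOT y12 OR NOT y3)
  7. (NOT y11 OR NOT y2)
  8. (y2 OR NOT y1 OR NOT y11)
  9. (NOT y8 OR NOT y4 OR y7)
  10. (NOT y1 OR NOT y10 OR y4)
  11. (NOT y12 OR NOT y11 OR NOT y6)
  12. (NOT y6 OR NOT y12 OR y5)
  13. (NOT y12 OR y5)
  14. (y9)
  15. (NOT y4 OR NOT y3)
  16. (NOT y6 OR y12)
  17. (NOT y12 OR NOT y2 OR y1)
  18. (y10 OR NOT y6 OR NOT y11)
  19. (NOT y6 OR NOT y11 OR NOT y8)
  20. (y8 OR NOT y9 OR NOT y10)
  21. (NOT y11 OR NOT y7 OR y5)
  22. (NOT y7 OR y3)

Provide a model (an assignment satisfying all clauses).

y1=0, y2=0, y3=1, y4=0, y5=1, y6=0, y7=0, y8=1, y9=1, y10=0, y11=1, y12=1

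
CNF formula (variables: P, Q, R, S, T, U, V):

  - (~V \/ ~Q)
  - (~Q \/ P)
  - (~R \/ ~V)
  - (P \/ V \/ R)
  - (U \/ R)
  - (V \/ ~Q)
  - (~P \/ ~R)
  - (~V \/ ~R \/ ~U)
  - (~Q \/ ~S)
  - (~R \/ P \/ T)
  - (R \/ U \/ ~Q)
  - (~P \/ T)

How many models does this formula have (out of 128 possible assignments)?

12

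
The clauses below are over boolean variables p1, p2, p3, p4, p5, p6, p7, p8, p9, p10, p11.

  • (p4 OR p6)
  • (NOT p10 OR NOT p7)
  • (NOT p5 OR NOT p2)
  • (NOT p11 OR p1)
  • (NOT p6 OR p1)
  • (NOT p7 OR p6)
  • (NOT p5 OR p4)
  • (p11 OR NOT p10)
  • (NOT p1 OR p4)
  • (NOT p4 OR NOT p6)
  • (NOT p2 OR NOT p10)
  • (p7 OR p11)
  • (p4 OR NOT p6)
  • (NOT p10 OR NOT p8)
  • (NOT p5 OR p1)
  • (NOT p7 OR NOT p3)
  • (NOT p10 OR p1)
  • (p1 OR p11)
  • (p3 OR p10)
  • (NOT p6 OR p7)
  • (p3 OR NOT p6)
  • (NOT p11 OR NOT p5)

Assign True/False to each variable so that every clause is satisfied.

p1=1, p2=1, p3=1, p4=1, p5=0, p6=0, p7=0, p8=0, p9=0, p10=0, p11=1

Check each clause:
  1. (p6 OR p4) — p4 is true.
  2. (NOT p7 OR NOT p10) — NOT p7 is true.
  3. (NOT p5 OR NOT p2) — NOT p5 is true.
  4. (NOT p11 OR p1) — p1 is true.
  5. (NOT p6 OR p1) — p1 is true.
  6. (p6 OR NOT p7) — NOT p7 is true.
  7. (p4 OR NOT p5) — NOT p5 is true.
  8. (p11 OR NOT p10) — p11 is true.
  9. (p4 OR NOT p1) — p4 is true.
  10. (NOT p6 OR NOT p4) — NOT p6 is true.
  11. (NOT p2 OR NOT p10) — NOT p10 is true.
  12. (p7 OR p11) — p11 is true.
  13. (NOT p6 OR p4) — NOT p6 is true.
  14. (NOT p10 OR NOT p8) — NOT p8 is true.
  15. (NOT p5 OR p1) — p1 is true.
  16. (NOT p7 OR NOT p3) — NOT p7 is true.
  17. (p1 OR NOT p10) — p1 is true.
  18. (p11 OR p1) — p1 is true.
  19. (p10 OR p3) — p3 is true.
  20. (p7 OR NOT p6) — NOT p6 is true.
  21. (NOT p6 OR p3) — NOT p6 is true.
  22. (NOT p5 OR NOT p11) — NOT p5 is true.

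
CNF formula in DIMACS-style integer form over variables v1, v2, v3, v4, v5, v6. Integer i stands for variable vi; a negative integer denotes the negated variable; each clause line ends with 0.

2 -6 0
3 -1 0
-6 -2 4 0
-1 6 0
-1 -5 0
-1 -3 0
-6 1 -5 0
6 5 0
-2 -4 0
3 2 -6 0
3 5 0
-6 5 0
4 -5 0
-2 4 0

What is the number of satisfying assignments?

2

The models are:
  v1=0 v2=0 v3=0 v4=1 v5=1 v6=0
  v1=0 v2=0 v3=1 v4=1 v5=1 v6=0
That's 2 in total.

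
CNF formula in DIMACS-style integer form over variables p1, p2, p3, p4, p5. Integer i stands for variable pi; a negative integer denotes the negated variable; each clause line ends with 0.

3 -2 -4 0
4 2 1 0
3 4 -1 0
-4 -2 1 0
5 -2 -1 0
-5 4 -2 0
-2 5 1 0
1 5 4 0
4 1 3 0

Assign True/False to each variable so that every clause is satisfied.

p1=True  p2=False  p3=True  p4=True  p5=False

Pure literal: p3 appears only positively; assign p3 = True.
Branch on p1: take p1 = True.
Branch on p2: take p2 = False.
p4, p5 are now unconstrained; take p4 = True, p5 = False.
Every clause has at least one true literal under this assignment.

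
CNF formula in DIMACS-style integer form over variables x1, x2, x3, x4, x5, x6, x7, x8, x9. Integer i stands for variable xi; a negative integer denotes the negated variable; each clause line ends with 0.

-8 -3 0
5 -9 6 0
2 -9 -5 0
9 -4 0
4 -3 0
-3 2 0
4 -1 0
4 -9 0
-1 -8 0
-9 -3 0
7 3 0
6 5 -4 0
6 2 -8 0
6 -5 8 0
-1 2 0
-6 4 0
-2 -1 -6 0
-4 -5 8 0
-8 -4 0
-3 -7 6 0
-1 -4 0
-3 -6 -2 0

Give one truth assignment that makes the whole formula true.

x1=F, x2=T, x3=F, x4=F, x5=F, x6=F, x7=T, x8=F, x9=F

Check each clause:
  1. (!x3 || !x8) — !x8 is true.
  2. (x5 || !x9 || x6) — !x9 is true.
  3. (!x9 || !x5 || x2) — x2 is true.
  4. (x9 || !x4) — !x4 is true.
  5. (x4 || !x3) — !x3 is true.
  6. (x2 || !x3) — x2 is true.
  7. (x4 || !x1) — !x1 is true.
  8. (x4 || !x9) — !x9 is true.
  9. (!x8 || !x1) — !x8 is true.
  10. (!x3 || !x9) — !x3 is true.
  11. (x3 || x7) — x7 is true.
  12. (!x4 || x5 || x6) — !x4 is true.
  13. (x6 || !x8 || x2) — !x8 is true.
  14. (x6 || !x5 || x8) — !x5 is true.
  15. (x2 || !x1) — x2 is true.
  16. (x4 || !x6) — !x6 is true.
  17. (!x2 || !x6 || !x1) — !x6 is true.
  18. (!x5 || x8 || !x4) — !x5 is true.
  19. (!x8 || !x4) — !x8 is true.
  20. (!x3 || !x7 || x6) — !x3 is true.
  21. (!x1 || !x4) — !x4 is true.
  22. (!x2 || !x6 || !x3) — !x6 is true.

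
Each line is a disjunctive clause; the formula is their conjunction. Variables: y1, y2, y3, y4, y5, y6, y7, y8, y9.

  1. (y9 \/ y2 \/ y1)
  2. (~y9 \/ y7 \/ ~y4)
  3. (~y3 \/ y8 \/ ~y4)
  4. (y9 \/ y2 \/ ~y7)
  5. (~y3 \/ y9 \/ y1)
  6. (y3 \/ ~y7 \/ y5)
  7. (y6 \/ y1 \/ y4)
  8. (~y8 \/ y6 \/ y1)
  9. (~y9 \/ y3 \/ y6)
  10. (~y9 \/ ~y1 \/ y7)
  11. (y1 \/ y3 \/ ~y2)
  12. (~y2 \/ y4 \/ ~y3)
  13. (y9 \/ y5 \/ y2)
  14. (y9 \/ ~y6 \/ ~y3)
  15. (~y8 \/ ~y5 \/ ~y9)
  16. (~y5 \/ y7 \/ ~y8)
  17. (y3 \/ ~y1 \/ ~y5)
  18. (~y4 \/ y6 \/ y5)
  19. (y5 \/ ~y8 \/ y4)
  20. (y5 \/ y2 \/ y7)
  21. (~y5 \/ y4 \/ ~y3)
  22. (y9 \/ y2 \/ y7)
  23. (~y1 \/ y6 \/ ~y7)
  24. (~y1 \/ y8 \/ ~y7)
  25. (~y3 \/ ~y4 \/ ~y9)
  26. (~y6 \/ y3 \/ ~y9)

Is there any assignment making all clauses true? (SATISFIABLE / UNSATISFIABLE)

Try y1 = False.
Branch on y2: take y2 = False.
  then y9 is forced to True.
The remaining clauses are satisfied by y3 = True, y4 = False, y5 = False, y6 = True, y7 = True, y8 = False.
Every clause has at least one true literal under this assignment.
So y1=False, y2=False, y3=True, y4=False, y5=False, y6=True, y7=True, y8=False, y9=True is a satisfying assignment.

SATISFIABLE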